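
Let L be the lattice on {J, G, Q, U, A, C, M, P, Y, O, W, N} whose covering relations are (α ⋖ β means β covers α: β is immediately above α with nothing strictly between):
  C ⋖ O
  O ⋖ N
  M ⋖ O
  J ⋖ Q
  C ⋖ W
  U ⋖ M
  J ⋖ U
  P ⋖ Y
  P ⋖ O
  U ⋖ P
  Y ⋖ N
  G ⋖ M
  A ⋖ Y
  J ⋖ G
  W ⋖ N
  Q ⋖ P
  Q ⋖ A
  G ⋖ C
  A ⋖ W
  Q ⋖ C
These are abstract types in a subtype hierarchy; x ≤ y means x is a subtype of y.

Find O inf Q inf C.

Common lower bounds of {O, Q, C}: J, Q.
The greatest among these is Q.

Q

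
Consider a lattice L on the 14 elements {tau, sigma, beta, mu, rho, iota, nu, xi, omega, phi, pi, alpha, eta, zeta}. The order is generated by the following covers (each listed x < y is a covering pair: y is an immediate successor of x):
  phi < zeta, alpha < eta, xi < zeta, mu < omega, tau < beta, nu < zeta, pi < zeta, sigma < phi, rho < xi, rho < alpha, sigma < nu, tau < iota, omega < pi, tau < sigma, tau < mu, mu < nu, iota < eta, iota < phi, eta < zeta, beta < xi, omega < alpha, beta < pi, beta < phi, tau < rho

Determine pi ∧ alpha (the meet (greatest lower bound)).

omega

Common lower bounds of {pi, alpha}: mu, omega, tau.
The greatest among these is omega.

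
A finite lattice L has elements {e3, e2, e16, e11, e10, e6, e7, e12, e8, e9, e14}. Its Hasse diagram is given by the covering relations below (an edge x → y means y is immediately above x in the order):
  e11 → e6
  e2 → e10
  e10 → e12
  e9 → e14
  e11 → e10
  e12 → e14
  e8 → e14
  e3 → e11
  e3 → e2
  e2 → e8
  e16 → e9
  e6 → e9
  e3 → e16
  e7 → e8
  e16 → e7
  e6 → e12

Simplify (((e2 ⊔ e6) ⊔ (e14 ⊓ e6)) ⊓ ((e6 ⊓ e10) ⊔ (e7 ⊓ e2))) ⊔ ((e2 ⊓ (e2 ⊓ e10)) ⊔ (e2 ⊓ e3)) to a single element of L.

e2 ∨ e6 = e12
e14 ∧ e6 = e6
e12 ∨ e6 = e12
e6 ∧ e10 = e11
e7 ∧ e2 = e3
e11 ∨ e3 = e11
e12 ∧ e11 = e11
e2 ∧ e10 = e2
e2 ∧ e2 = e2
e2 ∧ e3 = e3
e2 ∨ e3 = e2
e11 ∨ e2 = e10

e10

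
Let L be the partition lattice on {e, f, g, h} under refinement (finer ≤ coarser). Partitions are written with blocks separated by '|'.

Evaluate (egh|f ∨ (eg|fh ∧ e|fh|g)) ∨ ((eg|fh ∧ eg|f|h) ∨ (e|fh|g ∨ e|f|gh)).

efgh

eg|fh ∧ e|fh|g = e|fh|g
egh|f ∨ e|fh|g = efgh
eg|fh ∧ eg|f|h = eg|f|h
e|fh|g ∨ e|f|gh = e|fgh
eg|f|h ∨ e|fgh = efgh
efgh ∨ efgh = efgh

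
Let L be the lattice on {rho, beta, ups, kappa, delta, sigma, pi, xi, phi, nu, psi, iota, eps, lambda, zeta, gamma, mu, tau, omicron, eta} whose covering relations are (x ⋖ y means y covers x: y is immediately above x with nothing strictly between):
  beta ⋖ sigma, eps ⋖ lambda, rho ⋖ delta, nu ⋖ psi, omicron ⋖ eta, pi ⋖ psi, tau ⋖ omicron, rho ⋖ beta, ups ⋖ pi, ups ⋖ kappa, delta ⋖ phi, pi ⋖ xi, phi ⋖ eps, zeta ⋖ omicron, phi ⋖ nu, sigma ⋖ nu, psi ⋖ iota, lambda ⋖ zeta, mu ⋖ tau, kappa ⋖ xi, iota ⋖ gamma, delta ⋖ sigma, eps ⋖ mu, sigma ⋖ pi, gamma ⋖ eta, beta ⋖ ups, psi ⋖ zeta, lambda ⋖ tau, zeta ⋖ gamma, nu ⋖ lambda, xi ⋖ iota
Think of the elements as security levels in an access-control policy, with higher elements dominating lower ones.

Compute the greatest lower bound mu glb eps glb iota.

phi

Common lower bounds of {mu, eps, iota}: delta, phi, rho.
The greatest among these is phi.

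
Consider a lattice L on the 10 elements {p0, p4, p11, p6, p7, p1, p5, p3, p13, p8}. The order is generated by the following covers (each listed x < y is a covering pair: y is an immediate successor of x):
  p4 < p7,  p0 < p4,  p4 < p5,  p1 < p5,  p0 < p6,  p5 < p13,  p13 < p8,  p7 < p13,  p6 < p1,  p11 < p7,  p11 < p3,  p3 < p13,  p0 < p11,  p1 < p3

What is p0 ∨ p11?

Common upper bounds of {p0, p11}: p11, p13, p3, p7, p8.
The least among these is p11.

p11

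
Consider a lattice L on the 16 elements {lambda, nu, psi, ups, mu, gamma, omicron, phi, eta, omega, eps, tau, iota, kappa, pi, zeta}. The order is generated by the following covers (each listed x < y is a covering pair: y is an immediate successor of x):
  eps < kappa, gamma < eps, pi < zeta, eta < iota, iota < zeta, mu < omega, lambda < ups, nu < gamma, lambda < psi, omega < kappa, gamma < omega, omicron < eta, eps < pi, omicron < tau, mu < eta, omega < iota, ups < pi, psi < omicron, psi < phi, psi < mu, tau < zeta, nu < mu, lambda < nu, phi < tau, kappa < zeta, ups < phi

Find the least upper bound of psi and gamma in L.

omega

Common upper bounds of {psi, gamma}: iota, kappa, omega, zeta.
The least among these is omega.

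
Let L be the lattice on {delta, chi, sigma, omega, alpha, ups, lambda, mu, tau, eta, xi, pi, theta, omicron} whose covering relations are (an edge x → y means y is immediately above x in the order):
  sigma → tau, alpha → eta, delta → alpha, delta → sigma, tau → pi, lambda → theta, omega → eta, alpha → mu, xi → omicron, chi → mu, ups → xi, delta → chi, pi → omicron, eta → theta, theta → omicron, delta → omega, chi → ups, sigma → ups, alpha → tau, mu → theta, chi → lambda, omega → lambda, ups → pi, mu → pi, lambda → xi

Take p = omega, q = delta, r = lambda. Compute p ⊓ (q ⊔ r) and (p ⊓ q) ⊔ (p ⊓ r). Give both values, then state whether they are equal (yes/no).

q ⊔ r = lambda, so p ⊓ (q ⊔ r) = omega ⊓ lambda = omega.
p ⊓ q = delta and p ⊓ r = omega, so (p ⊓ q) ⊔ (p ⊓ r) = delta ⊔ omega = omega.
Equal: yes.

omega; omega; yes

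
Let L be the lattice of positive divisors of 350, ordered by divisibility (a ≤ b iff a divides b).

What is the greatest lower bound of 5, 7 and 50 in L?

1

In the divisibility order, the meet is the greatest common divisor: gcd(5, 7, 50) = 1.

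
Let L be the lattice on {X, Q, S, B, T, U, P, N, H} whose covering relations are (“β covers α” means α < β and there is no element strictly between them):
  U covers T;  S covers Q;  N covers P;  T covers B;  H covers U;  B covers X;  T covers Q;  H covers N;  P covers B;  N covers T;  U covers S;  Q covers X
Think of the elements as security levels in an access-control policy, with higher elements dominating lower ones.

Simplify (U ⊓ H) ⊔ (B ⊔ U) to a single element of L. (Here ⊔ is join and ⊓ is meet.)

U

U ∧ H = U
B ∨ U = U
U ∨ U = U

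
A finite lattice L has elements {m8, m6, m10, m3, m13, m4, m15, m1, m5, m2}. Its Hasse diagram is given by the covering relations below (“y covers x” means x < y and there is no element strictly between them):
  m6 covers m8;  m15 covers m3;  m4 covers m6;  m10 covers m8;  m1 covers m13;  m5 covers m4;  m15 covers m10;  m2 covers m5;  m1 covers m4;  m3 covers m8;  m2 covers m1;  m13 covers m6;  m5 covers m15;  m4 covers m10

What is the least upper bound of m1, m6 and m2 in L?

m2

Common upper bounds of {m1, m6, m2}: m2.
The least among these is m2.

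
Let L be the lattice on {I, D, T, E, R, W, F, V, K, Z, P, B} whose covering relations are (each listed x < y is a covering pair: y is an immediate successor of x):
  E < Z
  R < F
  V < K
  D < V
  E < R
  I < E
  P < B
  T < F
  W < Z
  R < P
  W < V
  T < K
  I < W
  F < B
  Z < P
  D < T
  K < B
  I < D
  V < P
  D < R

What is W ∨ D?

Common upper bounds of {W, D}: B, K, P, V.
The least among these is V.

V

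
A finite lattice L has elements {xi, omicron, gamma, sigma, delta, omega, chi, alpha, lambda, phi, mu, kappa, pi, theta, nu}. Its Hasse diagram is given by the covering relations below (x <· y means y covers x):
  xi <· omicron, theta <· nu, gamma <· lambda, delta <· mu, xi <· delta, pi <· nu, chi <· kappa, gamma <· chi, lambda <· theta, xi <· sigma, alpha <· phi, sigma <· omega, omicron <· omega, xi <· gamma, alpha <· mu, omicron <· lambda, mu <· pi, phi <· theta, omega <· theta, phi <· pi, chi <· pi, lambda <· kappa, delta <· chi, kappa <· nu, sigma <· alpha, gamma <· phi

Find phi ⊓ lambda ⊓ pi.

gamma

Common lower bounds of {phi, lambda, pi}: gamma, xi.
The greatest among these is gamma.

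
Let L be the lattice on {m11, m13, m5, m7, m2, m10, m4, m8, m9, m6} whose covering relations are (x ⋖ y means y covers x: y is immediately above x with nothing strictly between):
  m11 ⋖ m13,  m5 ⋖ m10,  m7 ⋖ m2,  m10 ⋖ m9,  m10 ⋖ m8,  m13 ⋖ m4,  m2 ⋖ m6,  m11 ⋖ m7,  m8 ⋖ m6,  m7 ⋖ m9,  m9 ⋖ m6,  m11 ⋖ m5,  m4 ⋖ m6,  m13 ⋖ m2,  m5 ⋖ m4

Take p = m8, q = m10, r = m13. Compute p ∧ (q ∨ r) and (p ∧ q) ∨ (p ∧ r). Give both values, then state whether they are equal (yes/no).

m8; m10; no

q ∨ r = m6, so p ∧ (q ∨ r) = m8 ∧ m6 = m8.
p ∧ q = m10 and p ∧ r = m11, so (p ∧ q) ∨ (p ∧ r) = m10 ∨ m11 = m10.
Equal: no.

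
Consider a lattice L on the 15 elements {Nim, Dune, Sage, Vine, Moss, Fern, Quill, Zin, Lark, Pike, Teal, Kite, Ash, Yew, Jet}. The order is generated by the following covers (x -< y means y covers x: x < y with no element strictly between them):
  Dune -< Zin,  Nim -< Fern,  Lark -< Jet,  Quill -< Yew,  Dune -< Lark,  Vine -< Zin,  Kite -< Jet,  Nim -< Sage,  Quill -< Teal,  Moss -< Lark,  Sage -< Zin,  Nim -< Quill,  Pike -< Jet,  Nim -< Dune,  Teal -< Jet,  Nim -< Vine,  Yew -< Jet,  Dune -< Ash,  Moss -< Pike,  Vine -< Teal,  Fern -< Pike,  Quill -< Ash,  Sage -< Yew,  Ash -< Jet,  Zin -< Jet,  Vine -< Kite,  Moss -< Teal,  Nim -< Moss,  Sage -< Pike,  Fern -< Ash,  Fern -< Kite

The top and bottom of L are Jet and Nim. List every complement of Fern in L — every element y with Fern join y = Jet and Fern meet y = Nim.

Lark, Teal, Yew, Zin

Need y with Fern ∨ y = Jet and Fern ∧ y = Nim.
Checking each element gives: Lark, Teal, Yew, Zin.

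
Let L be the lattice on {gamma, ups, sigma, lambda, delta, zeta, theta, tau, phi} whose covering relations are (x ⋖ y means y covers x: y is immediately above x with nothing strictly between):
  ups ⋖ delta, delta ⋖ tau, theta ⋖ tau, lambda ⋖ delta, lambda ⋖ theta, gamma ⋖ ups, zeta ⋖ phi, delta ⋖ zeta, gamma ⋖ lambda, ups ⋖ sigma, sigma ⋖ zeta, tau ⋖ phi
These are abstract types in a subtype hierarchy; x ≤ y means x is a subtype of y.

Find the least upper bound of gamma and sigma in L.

Common upper bounds of {gamma, sigma}: phi, sigma, zeta.
The least among these is sigma.

sigma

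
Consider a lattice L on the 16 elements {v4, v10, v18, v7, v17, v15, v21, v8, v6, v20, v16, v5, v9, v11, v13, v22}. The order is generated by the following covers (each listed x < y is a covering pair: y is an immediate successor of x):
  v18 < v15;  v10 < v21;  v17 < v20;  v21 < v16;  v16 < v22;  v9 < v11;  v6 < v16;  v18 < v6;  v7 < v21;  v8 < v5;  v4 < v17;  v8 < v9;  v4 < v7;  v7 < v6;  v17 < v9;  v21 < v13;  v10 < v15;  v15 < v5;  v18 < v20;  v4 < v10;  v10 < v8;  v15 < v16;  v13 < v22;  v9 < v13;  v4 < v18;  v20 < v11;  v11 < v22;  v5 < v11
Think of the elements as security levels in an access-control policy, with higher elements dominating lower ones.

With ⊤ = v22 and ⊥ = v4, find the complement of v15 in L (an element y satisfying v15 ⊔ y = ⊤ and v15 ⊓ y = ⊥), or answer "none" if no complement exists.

For every candidate y, either v15 ∨ y ≠ v22 or v15 ∧ y ≠ v4; no complement exists.

none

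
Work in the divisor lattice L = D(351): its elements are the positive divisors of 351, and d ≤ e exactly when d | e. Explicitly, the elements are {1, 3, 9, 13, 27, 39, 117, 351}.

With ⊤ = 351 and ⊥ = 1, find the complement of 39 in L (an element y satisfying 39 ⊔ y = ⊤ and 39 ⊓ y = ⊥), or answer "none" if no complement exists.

none

For every candidate y, either 39 ∨ y ≠ 351 or 39 ∧ y ≠ 1; no complement exists.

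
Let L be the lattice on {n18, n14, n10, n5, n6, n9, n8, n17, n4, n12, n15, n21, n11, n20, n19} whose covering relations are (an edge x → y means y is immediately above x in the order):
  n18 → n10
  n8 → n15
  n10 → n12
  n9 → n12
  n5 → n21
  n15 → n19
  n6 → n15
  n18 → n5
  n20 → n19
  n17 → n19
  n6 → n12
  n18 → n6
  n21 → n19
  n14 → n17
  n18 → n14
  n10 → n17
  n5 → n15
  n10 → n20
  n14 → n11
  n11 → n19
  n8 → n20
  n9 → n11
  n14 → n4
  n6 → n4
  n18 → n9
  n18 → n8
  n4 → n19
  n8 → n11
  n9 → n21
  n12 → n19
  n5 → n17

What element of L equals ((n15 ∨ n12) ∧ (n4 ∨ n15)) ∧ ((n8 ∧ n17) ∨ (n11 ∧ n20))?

n8

n15 ∨ n12 = n19
n4 ∨ n15 = n19
n19 ∧ n19 = n19
n8 ∧ n17 = n18
n11 ∧ n20 = n8
n18 ∨ n8 = n8
n19 ∧ n8 = n8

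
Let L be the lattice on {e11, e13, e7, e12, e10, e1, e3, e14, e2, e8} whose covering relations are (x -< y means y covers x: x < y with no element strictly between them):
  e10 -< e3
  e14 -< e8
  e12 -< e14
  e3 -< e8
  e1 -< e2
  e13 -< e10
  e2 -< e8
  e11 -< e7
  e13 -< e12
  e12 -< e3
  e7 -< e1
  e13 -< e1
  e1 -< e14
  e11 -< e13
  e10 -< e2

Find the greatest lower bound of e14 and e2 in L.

Common lower bounds of {e14, e2}: e1, e11, e13, e7.
The greatest among these is e1.

e1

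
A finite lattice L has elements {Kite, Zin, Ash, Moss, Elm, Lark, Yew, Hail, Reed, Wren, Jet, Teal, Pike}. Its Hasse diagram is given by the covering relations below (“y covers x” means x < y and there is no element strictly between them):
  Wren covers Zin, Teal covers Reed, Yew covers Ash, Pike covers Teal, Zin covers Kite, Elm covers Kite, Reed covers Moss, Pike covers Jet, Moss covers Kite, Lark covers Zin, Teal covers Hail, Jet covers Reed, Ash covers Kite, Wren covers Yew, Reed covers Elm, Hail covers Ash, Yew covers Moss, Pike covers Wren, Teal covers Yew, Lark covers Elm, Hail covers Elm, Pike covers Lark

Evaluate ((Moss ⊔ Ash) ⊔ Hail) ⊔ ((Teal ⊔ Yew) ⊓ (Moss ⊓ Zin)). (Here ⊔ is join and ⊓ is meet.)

Teal

Moss ∨ Ash = Yew
Yew ∨ Hail = Teal
Teal ∨ Yew = Teal
Moss ∧ Zin = Kite
Teal ∧ Kite = Kite
Teal ∨ Kite = Teal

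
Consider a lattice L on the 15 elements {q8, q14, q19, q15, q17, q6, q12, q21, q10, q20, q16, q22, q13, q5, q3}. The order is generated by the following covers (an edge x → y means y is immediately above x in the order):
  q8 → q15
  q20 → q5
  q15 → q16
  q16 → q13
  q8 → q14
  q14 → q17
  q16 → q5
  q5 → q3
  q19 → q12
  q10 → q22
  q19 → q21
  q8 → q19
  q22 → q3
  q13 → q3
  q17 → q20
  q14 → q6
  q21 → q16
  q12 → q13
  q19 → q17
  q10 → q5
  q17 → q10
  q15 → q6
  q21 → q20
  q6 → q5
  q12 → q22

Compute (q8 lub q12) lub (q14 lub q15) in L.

q8 ∨ q12 = q12
q14 ∨ q15 = q6
q12 ∨ q6 = q3

q3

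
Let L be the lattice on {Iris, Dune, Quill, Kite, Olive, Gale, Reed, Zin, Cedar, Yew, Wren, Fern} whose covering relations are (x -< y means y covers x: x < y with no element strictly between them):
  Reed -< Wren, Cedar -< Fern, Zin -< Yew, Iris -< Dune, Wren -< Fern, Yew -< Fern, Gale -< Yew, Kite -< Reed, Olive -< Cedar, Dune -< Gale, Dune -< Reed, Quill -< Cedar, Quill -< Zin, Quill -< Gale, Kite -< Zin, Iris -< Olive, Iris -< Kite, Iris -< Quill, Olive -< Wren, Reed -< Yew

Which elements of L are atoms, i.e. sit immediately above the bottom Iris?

The atoms are exactly the elements that cover Iris: Dune, Kite, Olive, Quill.

Dune, Kite, Olive, Quill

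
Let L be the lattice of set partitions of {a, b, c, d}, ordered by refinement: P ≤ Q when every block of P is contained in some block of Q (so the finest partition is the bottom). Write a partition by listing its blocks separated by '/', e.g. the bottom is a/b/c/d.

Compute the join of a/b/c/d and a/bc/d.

The join of a/b/c/d and a/bc/d merges any blocks that overlap across the partitions, giving a/bc/d.

a/bc/d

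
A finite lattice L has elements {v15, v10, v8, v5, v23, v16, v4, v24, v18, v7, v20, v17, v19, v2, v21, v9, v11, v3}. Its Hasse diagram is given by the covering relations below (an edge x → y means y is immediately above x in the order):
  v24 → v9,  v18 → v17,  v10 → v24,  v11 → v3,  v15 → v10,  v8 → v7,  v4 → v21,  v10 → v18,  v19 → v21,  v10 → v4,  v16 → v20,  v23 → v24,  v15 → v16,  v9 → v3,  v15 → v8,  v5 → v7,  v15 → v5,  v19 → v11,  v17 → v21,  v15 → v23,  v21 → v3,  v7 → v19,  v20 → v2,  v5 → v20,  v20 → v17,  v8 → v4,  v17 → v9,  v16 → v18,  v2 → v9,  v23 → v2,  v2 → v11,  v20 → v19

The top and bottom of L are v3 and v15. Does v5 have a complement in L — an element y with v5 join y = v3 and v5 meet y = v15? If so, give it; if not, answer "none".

For every candidate y, either v5 ∨ y ≠ v3 or v5 ∧ y ≠ v15; no complement exists.

none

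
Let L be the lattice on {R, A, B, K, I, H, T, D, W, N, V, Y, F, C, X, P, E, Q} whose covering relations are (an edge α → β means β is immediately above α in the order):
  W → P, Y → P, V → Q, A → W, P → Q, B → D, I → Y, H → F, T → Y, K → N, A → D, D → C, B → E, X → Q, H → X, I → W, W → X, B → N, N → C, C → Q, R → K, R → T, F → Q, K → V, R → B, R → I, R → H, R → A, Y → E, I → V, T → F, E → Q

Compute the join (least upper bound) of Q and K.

Q

Common upper bounds of {Q, K}: Q.
The least among these is Q.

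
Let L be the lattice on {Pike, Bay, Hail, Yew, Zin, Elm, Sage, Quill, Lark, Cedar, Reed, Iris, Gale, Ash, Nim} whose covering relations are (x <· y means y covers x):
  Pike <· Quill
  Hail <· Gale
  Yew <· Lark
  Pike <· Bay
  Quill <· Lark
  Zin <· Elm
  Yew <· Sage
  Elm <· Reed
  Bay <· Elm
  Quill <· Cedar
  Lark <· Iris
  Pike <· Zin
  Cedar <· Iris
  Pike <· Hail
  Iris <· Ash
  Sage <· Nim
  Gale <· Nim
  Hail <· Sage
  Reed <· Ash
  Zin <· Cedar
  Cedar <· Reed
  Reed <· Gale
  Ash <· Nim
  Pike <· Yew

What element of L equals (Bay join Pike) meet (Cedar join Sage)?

Bay ∨ Pike = Bay
Cedar ∨ Sage = Nim
Bay ∧ Nim = Bay

Bay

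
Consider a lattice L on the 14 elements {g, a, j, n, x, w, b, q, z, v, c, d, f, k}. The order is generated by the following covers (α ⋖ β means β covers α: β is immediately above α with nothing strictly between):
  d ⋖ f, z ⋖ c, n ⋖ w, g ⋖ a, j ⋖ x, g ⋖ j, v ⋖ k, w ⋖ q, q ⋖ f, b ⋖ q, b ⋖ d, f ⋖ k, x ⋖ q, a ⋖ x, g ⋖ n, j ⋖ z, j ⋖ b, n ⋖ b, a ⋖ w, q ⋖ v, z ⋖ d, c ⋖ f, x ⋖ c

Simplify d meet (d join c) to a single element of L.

d ∨ c = f
d ∧ f = d

d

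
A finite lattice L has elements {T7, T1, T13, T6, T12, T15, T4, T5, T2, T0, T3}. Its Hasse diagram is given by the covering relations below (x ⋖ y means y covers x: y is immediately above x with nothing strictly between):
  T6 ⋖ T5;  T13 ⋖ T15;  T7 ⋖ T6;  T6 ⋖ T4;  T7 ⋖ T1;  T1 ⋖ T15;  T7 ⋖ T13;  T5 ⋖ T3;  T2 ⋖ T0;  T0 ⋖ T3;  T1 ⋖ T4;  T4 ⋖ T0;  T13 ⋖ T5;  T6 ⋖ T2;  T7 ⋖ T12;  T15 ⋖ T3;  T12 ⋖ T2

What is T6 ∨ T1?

T4

Common upper bounds of {T6, T1}: T0, T3, T4.
The least among these is T4.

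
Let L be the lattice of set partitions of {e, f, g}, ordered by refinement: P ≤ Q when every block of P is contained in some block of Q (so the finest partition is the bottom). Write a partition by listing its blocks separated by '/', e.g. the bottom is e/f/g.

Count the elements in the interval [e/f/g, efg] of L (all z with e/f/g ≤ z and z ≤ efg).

The interval [e/f/g, efg] = {e/f/g, e/fg, ef/g, efg, eg/f}, which has 5 elements.

5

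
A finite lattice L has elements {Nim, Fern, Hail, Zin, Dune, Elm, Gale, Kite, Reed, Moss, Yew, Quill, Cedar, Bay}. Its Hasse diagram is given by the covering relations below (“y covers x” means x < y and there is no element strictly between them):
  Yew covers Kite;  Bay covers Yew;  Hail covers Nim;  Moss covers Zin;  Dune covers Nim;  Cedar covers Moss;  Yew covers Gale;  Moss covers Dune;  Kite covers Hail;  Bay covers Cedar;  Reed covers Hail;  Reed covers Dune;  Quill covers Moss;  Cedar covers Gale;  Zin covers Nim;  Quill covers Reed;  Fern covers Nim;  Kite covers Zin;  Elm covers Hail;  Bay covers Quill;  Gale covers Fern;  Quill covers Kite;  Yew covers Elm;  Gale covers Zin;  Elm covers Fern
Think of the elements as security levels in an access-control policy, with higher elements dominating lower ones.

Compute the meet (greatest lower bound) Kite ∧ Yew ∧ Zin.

Zin

Common lower bounds of {Kite, Yew, Zin}: Nim, Zin.
The greatest among these is Zin.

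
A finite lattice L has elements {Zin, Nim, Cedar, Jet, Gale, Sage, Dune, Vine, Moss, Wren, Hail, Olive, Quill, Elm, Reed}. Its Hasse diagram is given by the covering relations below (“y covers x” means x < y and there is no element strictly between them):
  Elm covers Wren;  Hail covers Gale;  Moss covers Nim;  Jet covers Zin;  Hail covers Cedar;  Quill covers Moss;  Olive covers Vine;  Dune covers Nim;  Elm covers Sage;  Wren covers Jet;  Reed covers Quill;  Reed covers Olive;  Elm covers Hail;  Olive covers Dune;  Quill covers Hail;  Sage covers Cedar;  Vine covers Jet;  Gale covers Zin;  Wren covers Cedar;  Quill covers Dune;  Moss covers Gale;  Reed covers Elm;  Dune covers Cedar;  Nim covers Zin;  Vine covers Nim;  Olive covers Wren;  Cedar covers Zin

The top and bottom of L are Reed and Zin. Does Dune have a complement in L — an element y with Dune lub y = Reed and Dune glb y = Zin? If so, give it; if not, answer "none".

none

For every candidate y, either Dune ∨ y ≠ Reed or Dune ∧ y ≠ Zin; no complement exists.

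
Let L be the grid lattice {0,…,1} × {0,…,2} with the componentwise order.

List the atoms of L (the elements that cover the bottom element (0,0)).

The atoms are exactly the elements that cover (0,0): (0,1), (1,0).

(0,1), (1,0)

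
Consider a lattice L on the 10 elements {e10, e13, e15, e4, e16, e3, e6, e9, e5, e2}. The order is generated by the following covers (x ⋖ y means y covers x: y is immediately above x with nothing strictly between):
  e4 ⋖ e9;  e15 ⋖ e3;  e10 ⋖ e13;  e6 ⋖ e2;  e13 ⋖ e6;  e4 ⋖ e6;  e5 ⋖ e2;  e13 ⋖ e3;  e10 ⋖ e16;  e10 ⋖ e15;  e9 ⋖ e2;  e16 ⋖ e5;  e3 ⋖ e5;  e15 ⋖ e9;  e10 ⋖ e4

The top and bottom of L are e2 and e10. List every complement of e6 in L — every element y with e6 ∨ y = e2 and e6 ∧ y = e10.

Need y with e6 ∨ y = e2 and e6 ∧ y = e10.
Checking each element gives: e15, e16.

e15, e16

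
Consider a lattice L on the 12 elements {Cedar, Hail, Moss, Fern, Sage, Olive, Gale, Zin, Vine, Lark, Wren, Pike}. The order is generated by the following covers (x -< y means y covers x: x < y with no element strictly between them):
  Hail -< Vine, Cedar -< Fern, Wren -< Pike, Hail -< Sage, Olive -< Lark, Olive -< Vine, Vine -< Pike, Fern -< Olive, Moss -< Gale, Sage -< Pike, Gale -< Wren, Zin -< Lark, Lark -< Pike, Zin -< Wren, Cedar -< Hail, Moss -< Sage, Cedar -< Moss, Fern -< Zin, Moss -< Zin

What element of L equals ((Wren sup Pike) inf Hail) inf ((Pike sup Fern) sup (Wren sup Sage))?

Wren ∨ Pike = Pike
Pike ∧ Hail = Hail
Pike ∨ Fern = Pike
Wren ∨ Sage = Pike
Pike ∨ Pike = Pike
Hail ∧ Pike = Hail

Hail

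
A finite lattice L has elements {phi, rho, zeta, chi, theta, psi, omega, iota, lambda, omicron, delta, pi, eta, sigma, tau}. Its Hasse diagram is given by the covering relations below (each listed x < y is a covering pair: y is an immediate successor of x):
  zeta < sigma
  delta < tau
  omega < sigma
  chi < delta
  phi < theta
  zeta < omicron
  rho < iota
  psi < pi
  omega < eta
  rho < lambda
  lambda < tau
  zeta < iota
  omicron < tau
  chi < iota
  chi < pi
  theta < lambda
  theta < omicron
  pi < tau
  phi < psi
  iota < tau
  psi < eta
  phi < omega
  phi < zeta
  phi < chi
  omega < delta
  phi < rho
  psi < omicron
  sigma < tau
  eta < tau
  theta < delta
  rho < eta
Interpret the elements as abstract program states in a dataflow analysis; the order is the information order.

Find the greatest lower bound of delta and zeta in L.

phi

Common lower bounds of {delta, zeta}: phi.
The greatest among these is phi.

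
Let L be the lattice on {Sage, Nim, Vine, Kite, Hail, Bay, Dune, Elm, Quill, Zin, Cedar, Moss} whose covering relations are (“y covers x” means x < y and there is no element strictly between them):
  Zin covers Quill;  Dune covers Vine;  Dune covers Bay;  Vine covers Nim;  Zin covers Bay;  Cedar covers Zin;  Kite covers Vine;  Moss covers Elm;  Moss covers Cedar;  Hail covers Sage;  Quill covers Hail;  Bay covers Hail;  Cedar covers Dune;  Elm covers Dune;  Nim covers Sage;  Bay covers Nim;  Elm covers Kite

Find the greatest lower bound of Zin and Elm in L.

Bay

Common lower bounds of {Zin, Elm}: Bay, Hail, Nim, Sage.
The greatest among these is Bay.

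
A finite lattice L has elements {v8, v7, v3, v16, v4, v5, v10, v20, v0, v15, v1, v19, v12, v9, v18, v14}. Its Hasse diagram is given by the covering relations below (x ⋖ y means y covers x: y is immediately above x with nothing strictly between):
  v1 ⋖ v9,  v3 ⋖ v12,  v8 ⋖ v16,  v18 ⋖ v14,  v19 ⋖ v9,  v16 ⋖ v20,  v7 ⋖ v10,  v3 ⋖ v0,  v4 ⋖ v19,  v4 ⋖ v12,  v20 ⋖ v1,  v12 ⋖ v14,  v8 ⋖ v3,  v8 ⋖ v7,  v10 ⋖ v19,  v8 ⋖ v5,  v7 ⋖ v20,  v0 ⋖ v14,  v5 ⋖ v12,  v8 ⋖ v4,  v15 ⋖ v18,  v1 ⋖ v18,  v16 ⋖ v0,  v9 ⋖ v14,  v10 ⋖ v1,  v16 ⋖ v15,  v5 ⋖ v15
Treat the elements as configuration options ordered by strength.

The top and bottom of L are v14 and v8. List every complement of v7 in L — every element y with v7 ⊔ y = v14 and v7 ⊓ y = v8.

Need y with v7 ∨ y = v14 and v7 ∧ y = v8.
Checking each element gives: v0, v12, v3.

v0, v12, v3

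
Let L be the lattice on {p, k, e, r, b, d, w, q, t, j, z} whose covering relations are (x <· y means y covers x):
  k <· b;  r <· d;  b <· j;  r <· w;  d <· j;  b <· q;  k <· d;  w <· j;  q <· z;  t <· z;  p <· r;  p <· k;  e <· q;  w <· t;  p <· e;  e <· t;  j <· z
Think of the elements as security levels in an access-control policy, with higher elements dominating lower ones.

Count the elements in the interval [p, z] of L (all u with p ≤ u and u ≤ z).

The interval [p, z] = {b, d, e, j, k, p, q, r, t, w, z}, which has 11 elements.

11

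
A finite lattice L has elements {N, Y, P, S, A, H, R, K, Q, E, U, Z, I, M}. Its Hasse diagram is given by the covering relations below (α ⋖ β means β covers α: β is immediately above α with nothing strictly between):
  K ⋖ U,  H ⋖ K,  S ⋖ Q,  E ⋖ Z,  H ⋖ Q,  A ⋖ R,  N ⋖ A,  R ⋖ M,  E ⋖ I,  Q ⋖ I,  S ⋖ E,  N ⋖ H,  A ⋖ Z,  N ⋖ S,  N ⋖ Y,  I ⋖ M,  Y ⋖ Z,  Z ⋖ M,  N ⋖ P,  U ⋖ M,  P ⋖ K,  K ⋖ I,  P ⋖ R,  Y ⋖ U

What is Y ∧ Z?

Y

Common lower bounds of {Y, Z}: N, Y.
The greatest among these is Y.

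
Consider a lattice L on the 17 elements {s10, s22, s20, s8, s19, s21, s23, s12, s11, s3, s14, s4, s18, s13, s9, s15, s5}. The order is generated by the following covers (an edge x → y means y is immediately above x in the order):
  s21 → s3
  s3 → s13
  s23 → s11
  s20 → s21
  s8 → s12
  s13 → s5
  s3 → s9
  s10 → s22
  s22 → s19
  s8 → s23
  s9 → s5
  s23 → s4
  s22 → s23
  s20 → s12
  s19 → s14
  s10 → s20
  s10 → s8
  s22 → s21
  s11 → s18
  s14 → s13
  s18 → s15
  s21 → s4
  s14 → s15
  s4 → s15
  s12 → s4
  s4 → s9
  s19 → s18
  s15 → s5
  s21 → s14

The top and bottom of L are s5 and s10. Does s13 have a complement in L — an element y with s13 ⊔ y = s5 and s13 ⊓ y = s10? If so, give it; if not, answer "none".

Need y with s13 ∨ y = s5 and s13 ∧ y = s10.
Checking each element gives: s8.

s8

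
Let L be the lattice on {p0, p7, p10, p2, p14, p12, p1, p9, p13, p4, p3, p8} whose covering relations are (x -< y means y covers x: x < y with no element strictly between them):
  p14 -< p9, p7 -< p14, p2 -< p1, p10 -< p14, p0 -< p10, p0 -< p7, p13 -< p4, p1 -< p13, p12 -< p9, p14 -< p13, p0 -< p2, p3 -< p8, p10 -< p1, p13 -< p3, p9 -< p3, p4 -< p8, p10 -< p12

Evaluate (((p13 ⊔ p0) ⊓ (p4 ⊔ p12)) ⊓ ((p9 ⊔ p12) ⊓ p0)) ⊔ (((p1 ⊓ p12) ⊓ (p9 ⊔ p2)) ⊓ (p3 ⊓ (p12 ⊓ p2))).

p0

p13 ∨ p0 = p13
p4 ∨ p12 = p8
p13 ∧ p8 = p13
p9 ∨ p12 = p9
p9 ∧ p0 = p0
p13 ∧ p0 = p0
p1 ∧ p12 = p10
p9 ∨ p2 = p3
p10 ∧ p3 = p10
p12 ∧ p2 = p0
p3 ∧ p0 = p0
p10 ∧ p0 = p0
p0 ∨ p0 = p0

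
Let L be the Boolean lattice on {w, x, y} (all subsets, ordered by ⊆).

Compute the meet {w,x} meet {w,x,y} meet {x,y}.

Common lower bounds of {{w,x}, {w,x,y}, {x,y}}: {x}, {}.
The greatest among these is {x}.

{x}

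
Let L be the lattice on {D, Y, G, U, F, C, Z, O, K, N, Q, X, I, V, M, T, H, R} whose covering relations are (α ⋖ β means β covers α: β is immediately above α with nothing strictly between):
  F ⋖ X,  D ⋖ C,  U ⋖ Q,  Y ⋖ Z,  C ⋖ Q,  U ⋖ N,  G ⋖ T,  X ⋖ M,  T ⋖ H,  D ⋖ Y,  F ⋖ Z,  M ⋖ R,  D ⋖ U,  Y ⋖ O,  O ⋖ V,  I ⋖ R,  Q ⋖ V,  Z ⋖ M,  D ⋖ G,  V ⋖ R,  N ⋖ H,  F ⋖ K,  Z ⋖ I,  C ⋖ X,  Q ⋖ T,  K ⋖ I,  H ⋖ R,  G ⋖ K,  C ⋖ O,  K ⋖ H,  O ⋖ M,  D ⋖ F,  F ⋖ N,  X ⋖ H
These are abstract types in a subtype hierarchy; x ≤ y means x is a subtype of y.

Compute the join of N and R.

R

Common upper bounds of {N, R}: R.
The least among these is R.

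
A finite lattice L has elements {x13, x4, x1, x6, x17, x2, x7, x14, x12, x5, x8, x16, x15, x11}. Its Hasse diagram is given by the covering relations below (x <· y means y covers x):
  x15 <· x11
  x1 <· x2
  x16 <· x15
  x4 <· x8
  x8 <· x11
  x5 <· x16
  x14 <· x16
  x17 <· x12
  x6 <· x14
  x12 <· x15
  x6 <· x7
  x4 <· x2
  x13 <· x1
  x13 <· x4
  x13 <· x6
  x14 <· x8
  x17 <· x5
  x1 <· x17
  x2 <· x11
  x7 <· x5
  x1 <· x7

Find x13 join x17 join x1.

x17

Common upper bounds of {x13, x17, x1}: x11, x12, x15, x16, x17, x5.
The least among these is x17.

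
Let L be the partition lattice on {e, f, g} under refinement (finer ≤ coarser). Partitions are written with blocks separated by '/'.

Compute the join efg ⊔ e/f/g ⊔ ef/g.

efg

Common upper bounds of {efg, e/f/g, ef/g}: efg.
The least among these is efg.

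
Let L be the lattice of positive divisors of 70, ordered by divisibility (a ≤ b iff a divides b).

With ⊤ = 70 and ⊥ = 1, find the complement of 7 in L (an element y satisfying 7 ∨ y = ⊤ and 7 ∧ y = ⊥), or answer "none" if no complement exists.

10

Need y with 7 ∨ y = 70 and 7 ∧ y = 1.
Checking each element gives: 10.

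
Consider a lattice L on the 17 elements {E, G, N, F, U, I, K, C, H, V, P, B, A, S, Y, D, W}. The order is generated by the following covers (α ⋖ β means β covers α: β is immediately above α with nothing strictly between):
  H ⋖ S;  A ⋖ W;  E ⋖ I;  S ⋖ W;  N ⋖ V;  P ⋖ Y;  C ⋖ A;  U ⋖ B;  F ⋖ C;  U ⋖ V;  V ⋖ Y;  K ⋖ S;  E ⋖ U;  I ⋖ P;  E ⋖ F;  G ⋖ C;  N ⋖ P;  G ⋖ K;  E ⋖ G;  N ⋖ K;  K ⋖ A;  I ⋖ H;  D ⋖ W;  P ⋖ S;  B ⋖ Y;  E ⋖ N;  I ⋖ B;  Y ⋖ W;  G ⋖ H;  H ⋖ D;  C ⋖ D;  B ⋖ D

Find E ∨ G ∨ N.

K

Common upper bounds of {E, G, N}: A, K, S, W.
The least among these is K.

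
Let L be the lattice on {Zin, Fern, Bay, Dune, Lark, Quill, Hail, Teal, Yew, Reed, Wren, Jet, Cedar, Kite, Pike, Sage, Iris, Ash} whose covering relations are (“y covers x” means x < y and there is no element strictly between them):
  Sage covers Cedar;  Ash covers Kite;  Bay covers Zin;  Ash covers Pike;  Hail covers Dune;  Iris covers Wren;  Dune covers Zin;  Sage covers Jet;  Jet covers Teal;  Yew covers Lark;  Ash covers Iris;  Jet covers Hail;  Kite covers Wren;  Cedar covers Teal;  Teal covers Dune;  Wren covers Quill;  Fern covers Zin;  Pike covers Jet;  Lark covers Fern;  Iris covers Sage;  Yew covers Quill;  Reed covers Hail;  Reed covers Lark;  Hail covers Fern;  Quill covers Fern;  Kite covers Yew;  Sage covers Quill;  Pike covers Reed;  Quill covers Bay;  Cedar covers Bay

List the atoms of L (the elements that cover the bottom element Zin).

Bay, Dune, Fern

The atoms are exactly the elements that cover Zin: Bay, Dune, Fern.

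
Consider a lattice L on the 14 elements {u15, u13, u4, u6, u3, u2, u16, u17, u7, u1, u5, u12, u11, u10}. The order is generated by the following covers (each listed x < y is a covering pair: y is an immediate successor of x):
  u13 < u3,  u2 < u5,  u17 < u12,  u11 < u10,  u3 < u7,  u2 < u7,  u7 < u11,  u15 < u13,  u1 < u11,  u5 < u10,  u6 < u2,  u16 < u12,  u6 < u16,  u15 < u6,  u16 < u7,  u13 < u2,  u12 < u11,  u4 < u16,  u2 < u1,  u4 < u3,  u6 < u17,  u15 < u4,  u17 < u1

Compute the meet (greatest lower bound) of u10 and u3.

Common lower bounds of {u10, u3}: u13, u15, u3, u4.
The greatest among these is u3.

u3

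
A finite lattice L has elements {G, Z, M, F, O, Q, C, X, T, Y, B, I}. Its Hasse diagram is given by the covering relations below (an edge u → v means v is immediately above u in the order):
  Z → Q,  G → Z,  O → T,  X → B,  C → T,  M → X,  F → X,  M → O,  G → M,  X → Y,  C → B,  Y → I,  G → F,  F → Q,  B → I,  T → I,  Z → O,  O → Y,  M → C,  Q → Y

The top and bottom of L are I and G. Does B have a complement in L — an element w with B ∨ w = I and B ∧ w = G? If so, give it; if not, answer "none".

Need w with B ∨ w = I and B ∧ w = G.
Checking each element gives: Z.

Z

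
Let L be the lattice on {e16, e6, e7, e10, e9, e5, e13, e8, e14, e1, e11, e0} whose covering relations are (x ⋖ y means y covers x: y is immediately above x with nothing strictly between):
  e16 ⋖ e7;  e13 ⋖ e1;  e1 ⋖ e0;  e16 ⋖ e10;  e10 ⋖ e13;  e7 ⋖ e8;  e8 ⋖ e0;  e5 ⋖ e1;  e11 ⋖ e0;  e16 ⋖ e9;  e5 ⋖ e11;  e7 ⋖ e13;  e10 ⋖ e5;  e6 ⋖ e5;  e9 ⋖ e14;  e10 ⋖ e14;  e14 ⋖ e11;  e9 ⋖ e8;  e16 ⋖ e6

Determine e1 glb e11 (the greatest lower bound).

e5

Common lower bounds of {e1, e11}: e10, e16, e5, e6.
The greatest among these is e5.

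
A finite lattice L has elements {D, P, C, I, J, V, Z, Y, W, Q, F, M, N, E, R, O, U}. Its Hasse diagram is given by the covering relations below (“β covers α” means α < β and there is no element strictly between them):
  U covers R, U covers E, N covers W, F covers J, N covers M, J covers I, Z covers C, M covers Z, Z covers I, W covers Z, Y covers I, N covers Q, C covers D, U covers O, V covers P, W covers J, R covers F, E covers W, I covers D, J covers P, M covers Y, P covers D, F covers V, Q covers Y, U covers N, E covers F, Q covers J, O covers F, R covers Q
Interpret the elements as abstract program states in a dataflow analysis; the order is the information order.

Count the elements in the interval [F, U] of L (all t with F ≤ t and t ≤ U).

The interval [F, U] = {E, F, O, R, U}, which has 5 elements.

5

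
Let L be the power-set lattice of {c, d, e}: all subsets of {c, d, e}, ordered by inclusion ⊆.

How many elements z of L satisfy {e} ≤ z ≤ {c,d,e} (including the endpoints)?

The interval [{e}, {c,d,e}] = {{c,d,e}, {c,e}, {d,e}, {e}}, which has 4 elements.

4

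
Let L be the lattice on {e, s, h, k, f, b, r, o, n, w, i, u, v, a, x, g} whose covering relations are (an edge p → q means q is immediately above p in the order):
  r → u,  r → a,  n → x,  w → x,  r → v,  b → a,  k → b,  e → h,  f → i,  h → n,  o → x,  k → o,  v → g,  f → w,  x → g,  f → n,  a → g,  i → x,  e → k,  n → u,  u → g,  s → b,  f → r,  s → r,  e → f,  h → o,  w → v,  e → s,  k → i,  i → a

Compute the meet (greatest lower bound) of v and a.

Common lower bounds of {v, a}: e, f, r, s.
The greatest among these is r.

r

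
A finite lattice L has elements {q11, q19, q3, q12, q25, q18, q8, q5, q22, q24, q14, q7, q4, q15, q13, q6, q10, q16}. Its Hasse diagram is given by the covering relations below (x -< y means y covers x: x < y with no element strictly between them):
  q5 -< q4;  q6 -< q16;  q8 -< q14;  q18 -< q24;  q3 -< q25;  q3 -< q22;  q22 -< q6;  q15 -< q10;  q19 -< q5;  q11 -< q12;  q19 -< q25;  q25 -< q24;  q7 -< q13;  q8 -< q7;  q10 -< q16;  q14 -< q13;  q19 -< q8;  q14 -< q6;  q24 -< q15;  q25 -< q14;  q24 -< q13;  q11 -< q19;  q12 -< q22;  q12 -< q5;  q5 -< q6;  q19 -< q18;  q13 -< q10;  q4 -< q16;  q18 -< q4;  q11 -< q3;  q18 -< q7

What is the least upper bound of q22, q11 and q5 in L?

Common upper bounds of {q22, q11, q5}: q16, q6.
The least among these is q6.

q6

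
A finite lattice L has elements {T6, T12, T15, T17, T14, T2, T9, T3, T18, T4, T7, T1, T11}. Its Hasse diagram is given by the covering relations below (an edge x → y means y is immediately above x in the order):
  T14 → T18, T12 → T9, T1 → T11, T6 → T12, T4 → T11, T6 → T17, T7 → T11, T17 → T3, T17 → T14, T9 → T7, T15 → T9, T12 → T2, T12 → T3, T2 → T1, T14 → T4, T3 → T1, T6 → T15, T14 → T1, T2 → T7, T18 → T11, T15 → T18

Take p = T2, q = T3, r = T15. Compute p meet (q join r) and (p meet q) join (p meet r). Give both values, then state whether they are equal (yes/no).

T2; T12; no

q join r = T11, so p meet (q join r) = T2 meet T11 = T2.
p meet q = T12 and p meet r = T6, so (p meet q) join (p meet r) = T12 join T6 = T12.
Equal: no.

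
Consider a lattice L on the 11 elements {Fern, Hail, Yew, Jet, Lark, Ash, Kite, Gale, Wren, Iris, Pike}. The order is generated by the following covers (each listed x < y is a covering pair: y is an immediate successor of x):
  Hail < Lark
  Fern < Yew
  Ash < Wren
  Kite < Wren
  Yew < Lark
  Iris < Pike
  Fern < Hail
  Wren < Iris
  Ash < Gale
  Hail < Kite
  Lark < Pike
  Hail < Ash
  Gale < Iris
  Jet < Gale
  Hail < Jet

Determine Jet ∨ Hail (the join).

Jet

Common upper bounds of {Jet, Hail}: Gale, Iris, Jet, Pike.
The least among these is Jet.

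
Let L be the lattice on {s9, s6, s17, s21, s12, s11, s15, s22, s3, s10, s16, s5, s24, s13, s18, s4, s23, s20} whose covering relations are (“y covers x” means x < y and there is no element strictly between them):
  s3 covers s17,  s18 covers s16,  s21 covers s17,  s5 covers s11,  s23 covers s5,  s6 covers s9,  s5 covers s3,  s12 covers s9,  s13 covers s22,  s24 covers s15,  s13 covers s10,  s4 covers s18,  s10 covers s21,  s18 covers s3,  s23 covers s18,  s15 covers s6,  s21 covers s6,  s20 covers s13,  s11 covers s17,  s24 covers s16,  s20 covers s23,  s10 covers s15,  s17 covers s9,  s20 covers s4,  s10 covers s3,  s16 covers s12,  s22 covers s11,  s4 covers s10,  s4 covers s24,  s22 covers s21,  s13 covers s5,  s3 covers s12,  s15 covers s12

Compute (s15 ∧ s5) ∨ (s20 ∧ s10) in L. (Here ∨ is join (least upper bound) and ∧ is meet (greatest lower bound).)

s10

s15 ∧ s5 = s12
s20 ∧ s10 = s10
s12 ∨ s10 = s10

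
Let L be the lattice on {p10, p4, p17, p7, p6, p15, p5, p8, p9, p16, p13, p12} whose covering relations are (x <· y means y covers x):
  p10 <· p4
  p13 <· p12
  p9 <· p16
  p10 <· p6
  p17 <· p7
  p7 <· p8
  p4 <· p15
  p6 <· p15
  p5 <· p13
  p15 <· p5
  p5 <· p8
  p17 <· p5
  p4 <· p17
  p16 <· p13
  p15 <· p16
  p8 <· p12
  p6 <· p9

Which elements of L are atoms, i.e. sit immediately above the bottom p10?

The atoms are exactly the elements that cover p10: p4, p6.

p4, p6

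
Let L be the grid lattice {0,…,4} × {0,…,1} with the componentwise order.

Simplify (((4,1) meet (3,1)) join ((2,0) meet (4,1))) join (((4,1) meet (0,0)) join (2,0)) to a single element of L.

(4,1) ∧ (3,1) = (3,1)
(2,0) ∧ (4,1) = (2,0)
(3,1) ∨ (2,0) = (3,1)
(4,1) ∧ (0,0) = (0,0)
(0,0) ∨ (2,0) = (2,0)
(3,1) ∨ (2,0) = (3,1)

(3,1)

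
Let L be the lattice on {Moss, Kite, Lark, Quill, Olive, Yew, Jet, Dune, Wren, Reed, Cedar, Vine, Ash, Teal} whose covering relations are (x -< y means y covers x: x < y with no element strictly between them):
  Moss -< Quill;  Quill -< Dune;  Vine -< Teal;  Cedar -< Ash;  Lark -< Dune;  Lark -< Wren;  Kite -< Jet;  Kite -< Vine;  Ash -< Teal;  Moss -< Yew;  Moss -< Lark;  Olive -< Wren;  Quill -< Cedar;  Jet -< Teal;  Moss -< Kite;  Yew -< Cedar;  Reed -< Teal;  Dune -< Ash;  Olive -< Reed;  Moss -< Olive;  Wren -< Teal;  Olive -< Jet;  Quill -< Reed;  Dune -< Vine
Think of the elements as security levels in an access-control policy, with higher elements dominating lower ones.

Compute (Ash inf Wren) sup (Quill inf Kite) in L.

Lark

Ash ∧ Wren = Lark
Quill ∧ Kite = Moss
Lark ∨ Moss = Lark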